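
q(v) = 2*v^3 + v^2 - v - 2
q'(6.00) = 227.00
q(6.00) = 460.00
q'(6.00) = 227.00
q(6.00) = 460.00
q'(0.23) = -0.22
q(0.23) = -2.15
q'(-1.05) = 3.52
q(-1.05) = -2.16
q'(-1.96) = 18.13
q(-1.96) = -11.26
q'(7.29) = 332.44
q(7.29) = 818.70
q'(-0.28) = -1.09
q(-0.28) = -1.69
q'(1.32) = 12.09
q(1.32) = 3.02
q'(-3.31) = 58.12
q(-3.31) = -60.26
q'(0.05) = -0.88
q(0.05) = -2.05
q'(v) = 6*v^2 + 2*v - 1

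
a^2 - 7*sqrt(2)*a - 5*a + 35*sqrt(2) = (a - 5)*(a - 7*sqrt(2))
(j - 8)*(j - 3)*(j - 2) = j^3 - 13*j^2 + 46*j - 48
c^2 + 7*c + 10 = (c + 2)*(c + 5)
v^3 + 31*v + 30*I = (v - 6*I)*(v + I)*(v + 5*I)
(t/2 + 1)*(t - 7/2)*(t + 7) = t^3/2 + 11*t^2/4 - 35*t/4 - 49/2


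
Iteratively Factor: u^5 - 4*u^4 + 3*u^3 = (u - 1)*(u^4 - 3*u^3) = u*(u - 1)*(u^3 - 3*u^2) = u^2*(u - 1)*(u^2 - 3*u) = u^2*(u - 3)*(u - 1)*(u)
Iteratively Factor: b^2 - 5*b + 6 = (b - 3)*(b - 2)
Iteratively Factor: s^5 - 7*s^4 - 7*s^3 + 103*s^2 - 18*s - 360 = (s - 5)*(s^4 - 2*s^3 - 17*s^2 + 18*s + 72) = (s - 5)*(s - 4)*(s^3 + 2*s^2 - 9*s - 18) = (s - 5)*(s - 4)*(s + 3)*(s^2 - s - 6) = (s - 5)*(s - 4)*(s - 3)*(s + 3)*(s + 2)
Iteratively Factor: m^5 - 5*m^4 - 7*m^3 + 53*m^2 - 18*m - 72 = (m + 3)*(m^4 - 8*m^3 + 17*m^2 + 2*m - 24) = (m - 4)*(m + 3)*(m^3 - 4*m^2 + m + 6) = (m - 4)*(m + 1)*(m + 3)*(m^2 - 5*m + 6) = (m - 4)*(m - 2)*(m + 1)*(m + 3)*(m - 3)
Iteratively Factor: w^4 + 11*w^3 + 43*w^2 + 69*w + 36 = (w + 4)*(w^3 + 7*w^2 + 15*w + 9) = (w + 3)*(w + 4)*(w^2 + 4*w + 3) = (w + 3)^2*(w + 4)*(w + 1)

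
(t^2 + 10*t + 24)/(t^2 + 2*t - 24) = (t + 4)/(t - 4)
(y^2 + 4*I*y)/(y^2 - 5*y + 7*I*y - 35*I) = y*(y + 4*I)/(y^2 + y*(-5 + 7*I) - 35*I)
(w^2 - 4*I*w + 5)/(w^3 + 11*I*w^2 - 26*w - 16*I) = (w - 5*I)/(w^2 + 10*I*w - 16)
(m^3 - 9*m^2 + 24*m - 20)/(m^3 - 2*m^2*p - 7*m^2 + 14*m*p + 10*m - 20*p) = (2 - m)/(-m + 2*p)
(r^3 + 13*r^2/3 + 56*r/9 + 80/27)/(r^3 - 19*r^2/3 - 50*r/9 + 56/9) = (9*r^2 + 27*r + 20)/(3*(3*r^2 - 23*r + 14))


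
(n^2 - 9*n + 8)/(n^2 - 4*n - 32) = (n - 1)/(n + 4)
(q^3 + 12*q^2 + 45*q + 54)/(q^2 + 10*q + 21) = (q^2 + 9*q + 18)/(q + 7)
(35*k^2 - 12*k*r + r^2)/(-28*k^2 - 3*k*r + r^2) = (-5*k + r)/(4*k + r)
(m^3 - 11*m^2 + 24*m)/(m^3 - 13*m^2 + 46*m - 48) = m/(m - 2)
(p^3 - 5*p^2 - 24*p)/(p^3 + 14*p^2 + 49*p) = (p^2 - 5*p - 24)/(p^2 + 14*p + 49)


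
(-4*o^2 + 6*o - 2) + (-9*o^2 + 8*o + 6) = -13*o^2 + 14*o + 4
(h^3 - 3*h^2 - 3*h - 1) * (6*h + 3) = 6*h^4 - 15*h^3 - 27*h^2 - 15*h - 3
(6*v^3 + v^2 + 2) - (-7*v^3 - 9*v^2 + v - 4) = 13*v^3 + 10*v^2 - v + 6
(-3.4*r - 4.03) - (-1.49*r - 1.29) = -1.91*r - 2.74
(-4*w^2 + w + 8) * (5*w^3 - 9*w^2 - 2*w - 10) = -20*w^5 + 41*w^4 + 39*w^3 - 34*w^2 - 26*w - 80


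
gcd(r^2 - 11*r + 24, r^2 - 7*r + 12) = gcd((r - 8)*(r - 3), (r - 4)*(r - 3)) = r - 3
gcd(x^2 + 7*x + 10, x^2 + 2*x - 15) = x + 5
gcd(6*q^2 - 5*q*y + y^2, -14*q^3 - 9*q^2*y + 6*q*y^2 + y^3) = -2*q + y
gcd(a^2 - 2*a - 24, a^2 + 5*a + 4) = a + 4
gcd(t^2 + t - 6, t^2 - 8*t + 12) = t - 2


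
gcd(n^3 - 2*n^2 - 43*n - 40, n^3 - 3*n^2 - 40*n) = n^2 - 3*n - 40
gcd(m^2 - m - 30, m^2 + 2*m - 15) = m + 5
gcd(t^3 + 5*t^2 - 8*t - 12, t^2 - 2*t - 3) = t + 1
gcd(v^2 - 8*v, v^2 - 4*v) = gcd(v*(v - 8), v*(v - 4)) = v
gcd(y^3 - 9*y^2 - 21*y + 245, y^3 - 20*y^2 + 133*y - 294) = y^2 - 14*y + 49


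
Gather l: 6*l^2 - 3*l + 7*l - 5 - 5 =6*l^2 + 4*l - 10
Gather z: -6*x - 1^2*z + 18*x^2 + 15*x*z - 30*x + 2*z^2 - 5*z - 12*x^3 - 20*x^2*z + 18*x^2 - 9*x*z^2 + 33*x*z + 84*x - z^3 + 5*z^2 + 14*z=-12*x^3 + 36*x^2 + 48*x - z^3 + z^2*(7 - 9*x) + z*(-20*x^2 + 48*x + 8)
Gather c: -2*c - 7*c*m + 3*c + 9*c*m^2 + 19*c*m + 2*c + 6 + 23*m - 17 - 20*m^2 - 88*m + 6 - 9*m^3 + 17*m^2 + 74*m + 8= c*(9*m^2 + 12*m + 3) - 9*m^3 - 3*m^2 + 9*m + 3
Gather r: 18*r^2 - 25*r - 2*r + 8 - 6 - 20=18*r^2 - 27*r - 18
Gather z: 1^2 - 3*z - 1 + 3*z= 0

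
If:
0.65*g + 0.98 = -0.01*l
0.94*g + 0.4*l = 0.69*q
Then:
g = -0.0275339185953711*q - 1.56424581005587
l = 1.78970470869912*q + 3.67597765363128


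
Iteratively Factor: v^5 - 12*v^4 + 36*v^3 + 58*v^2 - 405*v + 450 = (v - 3)*(v^4 - 9*v^3 + 9*v^2 + 85*v - 150) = (v - 3)*(v + 3)*(v^3 - 12*v^2 + 45*v - 50) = (v - 3)*(v - 2)*(v + 3)*(v^2 - 10*v + 25) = (v - 5)*(v - 3)*(v - 2)*(v + 3)*(v - 5)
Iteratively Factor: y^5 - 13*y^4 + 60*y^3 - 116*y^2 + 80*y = (y - 4)*(y^4 - 9*y^3 + 24*y^2 - 20*y) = (y - 4)*(y - 2)*(y^3 - 7*y^2 + 10*y) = y*(y - 4)*(y - 2)*(y^2 - 7*y + 10) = y*(y - 4)*(y - 2)^2*(y - 5)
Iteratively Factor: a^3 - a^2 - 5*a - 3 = (a + 1)*(a^2 - 2*a - 3) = (a + 1)^2*(a - 3)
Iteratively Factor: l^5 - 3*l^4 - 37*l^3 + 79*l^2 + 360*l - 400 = (l - 1)*(l^4 - 2*l^3 - 39*l^2 + 40*l + 400) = (l - 5)*(l - 1)*(l^3 + 3*l^2 - 24*l - 80) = (l - 5)*(l - 1)*(l + 4)*(l^2 - l - 20) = (l - 5)*(l - 1)*(l + 4)^2*(l - 5)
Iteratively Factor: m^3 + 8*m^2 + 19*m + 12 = (m + 3)*(m^2 + 5*m + 4) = (m + 1)*(m + 3)*(m + 4)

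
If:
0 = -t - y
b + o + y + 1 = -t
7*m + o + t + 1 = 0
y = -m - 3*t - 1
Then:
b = 13*y - 7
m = 2*y - 1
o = 6 - 13*y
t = -y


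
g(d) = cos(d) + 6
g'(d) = -sin(d)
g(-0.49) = 6.88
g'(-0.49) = 0.47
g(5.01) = 6.29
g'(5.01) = 0.96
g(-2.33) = 5.31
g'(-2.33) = 0.73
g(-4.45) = 5.74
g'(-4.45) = -0.97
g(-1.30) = 6.27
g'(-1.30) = 0.96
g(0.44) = 6.90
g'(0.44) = -0.43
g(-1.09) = 6.46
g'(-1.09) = 0.89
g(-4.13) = 5.45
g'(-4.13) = -0.84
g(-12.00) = 6.84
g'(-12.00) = -0.54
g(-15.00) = 5.24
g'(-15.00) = 0.65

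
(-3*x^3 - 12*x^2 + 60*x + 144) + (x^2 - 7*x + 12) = -3*x^3 - 11*x^2 + 53*x + 156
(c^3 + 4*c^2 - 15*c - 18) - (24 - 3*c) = c^3 + 4*c^2 - 12*c - 42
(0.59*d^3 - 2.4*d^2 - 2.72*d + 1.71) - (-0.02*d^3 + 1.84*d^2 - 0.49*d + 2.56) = 0.61*d^3 - 4.24*d^2 - 2.23*d - 0.85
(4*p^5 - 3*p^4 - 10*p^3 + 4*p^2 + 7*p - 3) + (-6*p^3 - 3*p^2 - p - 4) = 4*p^5 - 3*p^4 - 16*p^3 + p^2 + 6*p - 7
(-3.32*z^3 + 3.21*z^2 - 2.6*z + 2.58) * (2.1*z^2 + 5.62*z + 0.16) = -6.972*z^5 - 11.9174*z^4 + 12.049*z^3 - 8.6804*z^2 + 14.0836*z + 0.4128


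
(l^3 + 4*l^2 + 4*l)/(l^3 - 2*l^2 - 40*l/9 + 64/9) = 9*l*(l + 2)/(9*l^2 - 36*l + 32)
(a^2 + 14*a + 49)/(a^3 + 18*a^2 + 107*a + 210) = (a + 7)/(a^2 + 11*a + 30)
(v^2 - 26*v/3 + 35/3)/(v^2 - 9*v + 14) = (v - 5/3)/(v - 2)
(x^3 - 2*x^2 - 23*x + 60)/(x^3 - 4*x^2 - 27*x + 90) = (x - 4)/(x - 6)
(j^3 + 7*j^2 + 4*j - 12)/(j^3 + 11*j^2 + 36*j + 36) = (j - 1)/(j + 3)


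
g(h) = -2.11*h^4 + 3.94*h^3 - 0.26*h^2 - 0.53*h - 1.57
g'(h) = -8.44*h^3 + 11.82*h^2 - 0.52*h - 0.53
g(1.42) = -0.14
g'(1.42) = -1.60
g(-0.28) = -1.54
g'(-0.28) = 0.73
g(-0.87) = -5.11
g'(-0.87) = 14.43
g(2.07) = -7.57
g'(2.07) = -25.82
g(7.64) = -5452.57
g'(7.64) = -3078.34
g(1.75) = -1.97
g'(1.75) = -10.47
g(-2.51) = -147.93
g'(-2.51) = 208.71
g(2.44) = -21.97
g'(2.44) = -54.03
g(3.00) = -70.03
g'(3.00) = -123.59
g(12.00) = -36990.01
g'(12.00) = -12889.01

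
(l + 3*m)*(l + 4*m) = l^2 + 7*l*m + 12*m^2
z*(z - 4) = z^2 - 4*z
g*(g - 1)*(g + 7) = g^3 + 6*g^2 - 7*g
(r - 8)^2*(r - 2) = r^3 - 18*r^2 + 96*r - 128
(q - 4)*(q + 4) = q^2 - 16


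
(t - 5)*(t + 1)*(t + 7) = t^3 + 3*t^2 - 33*t - 35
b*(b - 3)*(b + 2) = b^3 - b^2 - 6*b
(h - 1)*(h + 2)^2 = h^3 + 3*h^2 - 4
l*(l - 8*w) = l^2 - 8*l*w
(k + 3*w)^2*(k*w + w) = k^3*w + 6*k^2*w^2 + k^2*w + 9*k*w^3 + 6*k*w^2 + 9*w^3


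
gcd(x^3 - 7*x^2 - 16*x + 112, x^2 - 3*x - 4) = x - 4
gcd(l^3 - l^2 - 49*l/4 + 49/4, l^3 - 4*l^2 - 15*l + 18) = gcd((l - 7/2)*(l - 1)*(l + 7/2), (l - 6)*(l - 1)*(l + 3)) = l - 1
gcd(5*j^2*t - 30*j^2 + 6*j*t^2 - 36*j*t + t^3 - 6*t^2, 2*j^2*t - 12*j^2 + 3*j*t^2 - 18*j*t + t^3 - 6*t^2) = j*t - 6*j + t^2 - 6*t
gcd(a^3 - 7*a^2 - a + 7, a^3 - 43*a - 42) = a^2 - 6*a - 7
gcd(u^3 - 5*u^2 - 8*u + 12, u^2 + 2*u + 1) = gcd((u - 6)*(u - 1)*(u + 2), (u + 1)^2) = 1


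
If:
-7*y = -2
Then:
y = 2/7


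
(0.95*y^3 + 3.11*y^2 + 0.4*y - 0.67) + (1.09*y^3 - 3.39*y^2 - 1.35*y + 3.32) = 2.04*y^3 - 0.28*y^2 - 0.95*y + 2.65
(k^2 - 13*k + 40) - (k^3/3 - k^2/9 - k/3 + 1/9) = -k^3/3 + 10*k^2/9 - 38*k/3 + 359/9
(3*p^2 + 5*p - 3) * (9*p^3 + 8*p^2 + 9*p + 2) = 27*p^5 + 69*p^4 + 40*p^3 + 27*p^2 - 17*p - 6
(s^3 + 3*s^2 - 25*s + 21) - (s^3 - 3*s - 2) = 3*s^2 - 22*s + 23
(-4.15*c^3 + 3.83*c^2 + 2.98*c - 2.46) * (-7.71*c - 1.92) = 31.9965*c^4 - 21.5613*c^3 - 30.3294*c^2 + 13.245*c + 4.7232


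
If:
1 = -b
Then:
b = -1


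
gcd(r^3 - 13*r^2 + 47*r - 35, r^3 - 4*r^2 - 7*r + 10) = r^2 - 6*r + 5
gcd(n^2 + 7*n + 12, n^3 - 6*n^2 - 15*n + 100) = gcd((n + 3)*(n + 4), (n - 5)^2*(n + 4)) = n + 4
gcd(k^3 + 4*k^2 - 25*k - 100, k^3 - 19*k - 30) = k - 5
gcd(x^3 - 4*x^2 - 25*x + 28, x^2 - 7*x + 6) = x - 1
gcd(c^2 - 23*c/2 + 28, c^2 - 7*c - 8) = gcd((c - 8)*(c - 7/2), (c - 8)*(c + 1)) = c - 8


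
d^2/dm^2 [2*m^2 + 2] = 4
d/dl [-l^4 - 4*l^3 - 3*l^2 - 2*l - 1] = -4*l^3 - 12*l^2 - 6*l - 2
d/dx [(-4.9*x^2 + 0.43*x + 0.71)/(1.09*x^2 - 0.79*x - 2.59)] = (3.4023*x^2 + 23.8342*x - 0.5528)/(1.1881*x^4 - 1.7222*x^3 - 5.0221*x^2 + 4.0922*x + 6.7081)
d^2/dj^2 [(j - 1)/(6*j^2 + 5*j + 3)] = 2*((1 - 18*j)*(6*j^2 + 5*j + 3) + (j - 1)*(12*j + 5)^2)/(6*j^2 + 5*j + 3)^3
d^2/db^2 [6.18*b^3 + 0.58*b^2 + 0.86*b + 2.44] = 37.08*b + 1.16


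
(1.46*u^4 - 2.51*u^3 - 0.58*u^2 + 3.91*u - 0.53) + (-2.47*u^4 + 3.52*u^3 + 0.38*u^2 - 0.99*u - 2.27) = -1.01*u^4 + 1.01*u^3 - 0.2*u^2 + 2.92*u - 2.8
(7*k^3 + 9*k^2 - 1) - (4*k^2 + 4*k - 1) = 7*k^3 + 5*k^2 - 4*k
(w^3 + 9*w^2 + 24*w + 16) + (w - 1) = w^3 + 9*w^2 + 25*w + 15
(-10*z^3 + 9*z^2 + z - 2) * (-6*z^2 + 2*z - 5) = 60*z^5 - 74*z^4 + 62*z^3 - 31*z^2 - 9*z + 10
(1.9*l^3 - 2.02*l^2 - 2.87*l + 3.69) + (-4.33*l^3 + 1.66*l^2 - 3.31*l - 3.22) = -2.43*l^3 - 0.36*l^2 - 6.18*l + 0.47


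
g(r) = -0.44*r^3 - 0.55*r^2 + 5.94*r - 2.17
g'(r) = -1.32*r^2 - 1.1*r + 5.94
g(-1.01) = -8.28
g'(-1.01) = 5.70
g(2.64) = 1.58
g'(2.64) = -6.16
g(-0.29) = -3.93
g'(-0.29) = 6.15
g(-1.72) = -11.78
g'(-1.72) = 3.93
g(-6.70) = 65.68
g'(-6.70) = -45.94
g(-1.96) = -12.61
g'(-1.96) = 3.03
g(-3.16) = -12.55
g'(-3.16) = -3.76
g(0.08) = -1.70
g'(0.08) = 5.84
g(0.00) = -2.17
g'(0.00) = 5.94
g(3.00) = -1.18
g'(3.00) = -9.24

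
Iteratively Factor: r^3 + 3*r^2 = (r + 3)*(r^2) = r*(r + 3)*(r)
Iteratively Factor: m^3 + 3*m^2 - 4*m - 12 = (m + 2)*(m^2 + m - 6) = (m + 2)*(m + 3)*(m - 2)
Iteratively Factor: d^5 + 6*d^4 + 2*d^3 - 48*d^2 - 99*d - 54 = (d + 3)*(d^4 + 3*d^3 - 7*d^2 - 27*d - 18) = (d + 2)*(d + 3)*(d^3 + d^2 - 9*d - 9) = (d + 2)*(d + 3)^2*(d^2 - 2*d - 3) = (d + 1)*(d + 2)*(d + 3)^2*(d - 3)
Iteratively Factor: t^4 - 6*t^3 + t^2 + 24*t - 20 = (t - 5)*(t^3 - t^2 - 4*t + 4) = (t - 5)*(t - 2)*(t^2 + t - 2) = (t - 5)*(t - 2)*(t - 1)*(t + 2)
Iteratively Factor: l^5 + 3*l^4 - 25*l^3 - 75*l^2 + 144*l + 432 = (l + 3)*(l^4 - 25*l^2 + 144) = (l - 3)*(l + 3)*(l^3 + 3*l^2 - 16*l - 48) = (l - 3)*(l + 3)^2*(l^2 - 16) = (l - 3)*(l + 3)^2*(l + 4)*(l - 4)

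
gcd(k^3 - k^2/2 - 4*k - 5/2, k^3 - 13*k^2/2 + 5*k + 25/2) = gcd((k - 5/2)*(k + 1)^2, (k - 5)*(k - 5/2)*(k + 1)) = k^2 - 3*k/2 - 5/2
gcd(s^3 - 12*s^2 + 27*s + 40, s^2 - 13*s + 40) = s^2 - 13*s + 40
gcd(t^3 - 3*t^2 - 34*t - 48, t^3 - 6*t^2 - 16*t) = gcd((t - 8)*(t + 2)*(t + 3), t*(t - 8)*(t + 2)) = t^2 - 6*t - 16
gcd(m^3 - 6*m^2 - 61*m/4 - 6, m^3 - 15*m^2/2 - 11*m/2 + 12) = m^2 - 13*m/2 - 12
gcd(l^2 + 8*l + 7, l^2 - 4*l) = 1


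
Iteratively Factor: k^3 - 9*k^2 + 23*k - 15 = (k - 1)*(k^2 - 8*k + 15) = (k - 3)*(k - 1)*(k - 5)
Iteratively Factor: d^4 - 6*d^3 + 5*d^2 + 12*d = (d)*(d^3 - 6*d^2 + 5*d + 12) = d*(d - 3)*(d^2 - 3*d - 4) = d*(d - 3)*(d + 1)*(d - 4)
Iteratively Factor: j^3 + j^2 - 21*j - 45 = (j - 5)*(j^2 + 6*j + 9) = (j - 5)*(j + 3)*(j + 3)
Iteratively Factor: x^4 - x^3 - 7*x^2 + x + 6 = (x - 3)*(x^3 + 2*x^2 - x - 2) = (x - 3)*(x - 1)*(x^2 + 3*x + 2) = (x - 3)*(x - 1)*(x + 1)*(x + 2)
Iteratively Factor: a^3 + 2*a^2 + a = (a + 1)*(a^2 + a) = a*(a + 1)*(a + 1)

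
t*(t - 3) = t^2 - 3*t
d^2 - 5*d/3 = d*(d - 5/3)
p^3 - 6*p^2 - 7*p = p*(p - 7)*(p + 1)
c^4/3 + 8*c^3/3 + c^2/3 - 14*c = c*(c/3 + 1)*(c - 2)*(c + 7)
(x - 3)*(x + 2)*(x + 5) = x^3 + 4*x^2 - 11*x - 30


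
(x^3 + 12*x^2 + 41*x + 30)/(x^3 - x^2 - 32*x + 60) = (x^2 + 6*x + 5)/(x^2 - 7*x + 10)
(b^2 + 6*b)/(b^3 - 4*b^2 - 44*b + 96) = b/(b^2 - 10*b + 16)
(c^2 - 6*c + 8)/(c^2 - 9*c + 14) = (c - 4)/(c - 7)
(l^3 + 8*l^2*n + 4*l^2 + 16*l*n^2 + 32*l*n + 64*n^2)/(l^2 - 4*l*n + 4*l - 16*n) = (l^2 + 8*l*n + 16*n^2)/(l - 4*n)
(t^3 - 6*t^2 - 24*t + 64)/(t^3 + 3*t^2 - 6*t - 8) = (t - 8)/(t + 1)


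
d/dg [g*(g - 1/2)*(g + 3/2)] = 3*g^2 + 2*g - 3/4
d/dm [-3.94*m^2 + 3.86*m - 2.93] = 3.86 - 7.88*m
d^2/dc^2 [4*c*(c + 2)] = 8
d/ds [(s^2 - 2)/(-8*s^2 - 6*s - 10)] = (-3*s^2 - 26*s - 6)/(2*(16*s^4 + 24*s^3 + 49*s^2 + 30*s + 25))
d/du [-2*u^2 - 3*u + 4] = -4*u - 3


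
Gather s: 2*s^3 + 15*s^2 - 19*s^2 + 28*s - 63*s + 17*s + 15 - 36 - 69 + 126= 2*s^3 - 4*s^2 - 18*s + 36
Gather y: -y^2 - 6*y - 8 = -y^2 - 6*y - 8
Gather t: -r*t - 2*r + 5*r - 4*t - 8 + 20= 3*r + t*(-r - 4) + 12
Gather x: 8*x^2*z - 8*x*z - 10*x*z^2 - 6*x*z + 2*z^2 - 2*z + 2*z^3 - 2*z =8*x^2*z + x*(-10*z^2 - 14*z) + 2*z^3 + 2*z^2 - 4*z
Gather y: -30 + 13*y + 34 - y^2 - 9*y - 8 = -y^2 + 4*y - 4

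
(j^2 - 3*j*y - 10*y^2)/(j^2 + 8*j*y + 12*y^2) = (j - 5*y)/(j + 6*y)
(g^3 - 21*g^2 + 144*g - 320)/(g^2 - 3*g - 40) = (g^2 - 13*g + 40)/(g + 5)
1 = 1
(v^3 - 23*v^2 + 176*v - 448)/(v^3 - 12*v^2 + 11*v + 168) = (v - 8)/(v + 3)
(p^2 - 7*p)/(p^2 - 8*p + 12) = p*(p - 7)/(p^2 - 8*p + 12)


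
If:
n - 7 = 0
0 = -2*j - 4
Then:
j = -2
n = 7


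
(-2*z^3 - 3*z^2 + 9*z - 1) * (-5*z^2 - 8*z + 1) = 10*z^5 + 31*z^4 - 23*z^3 - 70*z^2 + 17*z - 1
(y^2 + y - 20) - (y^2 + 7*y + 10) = -6*y - 30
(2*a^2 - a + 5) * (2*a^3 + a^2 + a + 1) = 4*a^5 + 11*a^3 + 6*a^2 + 4*a + 5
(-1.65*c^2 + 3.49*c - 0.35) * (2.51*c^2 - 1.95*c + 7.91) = -4.1415*c^4 + 11.9774*c^3 - 20.7355*c^2 + 28.2884*c - 2.7685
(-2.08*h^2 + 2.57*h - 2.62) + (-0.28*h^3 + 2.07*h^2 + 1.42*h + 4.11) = -0.28*h^3 - 0.0100000000000002*h^2 + 3.99*h + 1.49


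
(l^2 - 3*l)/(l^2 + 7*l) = (l - 3)/(l + 7)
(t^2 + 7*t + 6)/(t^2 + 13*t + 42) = (t + 1)/(t + 7)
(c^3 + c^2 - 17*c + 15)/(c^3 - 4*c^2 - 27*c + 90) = (c - 1)/(c - 6)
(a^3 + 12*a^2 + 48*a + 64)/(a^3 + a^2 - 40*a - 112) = (a + 4)/(a - 7)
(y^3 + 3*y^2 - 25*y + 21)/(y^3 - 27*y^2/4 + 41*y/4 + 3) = 4*(y^2 + 6*y - 7)/(4*y^2 - 15*y - 4)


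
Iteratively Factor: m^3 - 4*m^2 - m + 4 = (m + 1)*(m^2 - 5*m + 4) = (m - 1)*(m + 1)*(m - 4)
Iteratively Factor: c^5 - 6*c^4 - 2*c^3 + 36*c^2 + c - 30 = (c + 1)*(c^4 - 7*c^3 + 5*c^2 + 31*c - 30) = (c - 1)*(c + 1)*(c^3 - 6*c^2 - c + 30) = (c - 1)*(c + 1)*(c + 2)*(c^2 - 8*c + 15) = (c - 3)*(c - 1)*(c + 1)*(c + 2)*(c - 5)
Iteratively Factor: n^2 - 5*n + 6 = (n - 3)*(n - 2)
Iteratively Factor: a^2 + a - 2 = (a + 2)*(a - 1)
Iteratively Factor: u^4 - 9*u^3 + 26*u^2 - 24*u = (u - 3)*(u^3 - 6*u^2 + 8*u) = (u - 4)*(u - 3)*(u^2 - 2*u) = (u - 4)*(u - 3)*(u - 2)*(u)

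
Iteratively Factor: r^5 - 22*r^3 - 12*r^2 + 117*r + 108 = (r + 3)*(r^4 - 3*r^3 - 13*r^2 + 27*r + 36) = (r + 3)^2*(r^3 - 6*r^2 + 5*r + 12) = (r - 4)*(r + 3)^2*(r^2 - 2*r - 3) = (r - 4)*(r + 1)*(r + 3)^2*(r - 3)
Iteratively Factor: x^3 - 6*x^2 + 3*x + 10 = (x - 5)*(x^2 - x - 2) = (x - 5)*(x - 2)*(x + 1)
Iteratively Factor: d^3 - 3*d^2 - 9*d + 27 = (d - 3)*(d^2 - 9) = (d - 3)*(d + 3)*(d - 3)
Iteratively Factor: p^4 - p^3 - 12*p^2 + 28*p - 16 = (p - 1)*(p^3 - 12*p + 16) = (p - 2)*(p - 1)*(p^2 + 2*p - 8) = (p - 2)*(p - 1)*(p + 4)*(p - 2)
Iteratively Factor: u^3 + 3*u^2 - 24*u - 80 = (u - 5)*(u^2 + 8*u + 16) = (u - 5)*(u + 4)*(u + 4)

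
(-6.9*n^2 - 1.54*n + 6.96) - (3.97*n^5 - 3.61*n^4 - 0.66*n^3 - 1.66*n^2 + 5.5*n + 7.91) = -3.97*n^5 + 3.61*n^4 + 0.66*n^3 - 5.24*n^2 - 7.04*n - 0.95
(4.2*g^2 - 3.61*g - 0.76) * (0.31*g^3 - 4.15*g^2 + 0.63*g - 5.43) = 1.302*g^5 - 18.5491*g^4 + 17.3919*g^3 - 21.9263*g^2 + 19.1235*g + 4.1268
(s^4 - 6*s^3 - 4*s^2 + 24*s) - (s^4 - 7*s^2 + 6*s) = -6*s^3 + 3*s^2 + 18*s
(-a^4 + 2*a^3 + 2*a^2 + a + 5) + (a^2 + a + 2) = -a^4 + 2*a^3 + 3*a^2 + 2*a + 7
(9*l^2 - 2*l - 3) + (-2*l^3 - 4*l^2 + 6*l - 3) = -2*l^3 + 5*l^2 + 4*l - 6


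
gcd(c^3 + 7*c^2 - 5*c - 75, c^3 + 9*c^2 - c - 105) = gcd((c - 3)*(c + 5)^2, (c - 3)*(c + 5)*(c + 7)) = c^2 + 2*c - 15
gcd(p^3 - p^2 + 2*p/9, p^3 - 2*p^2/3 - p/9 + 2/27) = p^2 - p + 2/9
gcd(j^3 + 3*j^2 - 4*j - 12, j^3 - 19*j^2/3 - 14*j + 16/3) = j + 2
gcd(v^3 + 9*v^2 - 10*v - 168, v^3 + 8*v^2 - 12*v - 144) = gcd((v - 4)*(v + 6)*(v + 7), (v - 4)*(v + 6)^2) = v^2 + 2*v - 24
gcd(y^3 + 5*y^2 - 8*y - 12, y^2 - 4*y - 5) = y + 1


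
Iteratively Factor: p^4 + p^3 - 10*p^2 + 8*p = (p)*(p^3 + p^2 - 10*p + 8) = p*(p + 4)*(p^2 - 3*p + 2) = p*(p - 2)*(p + 4)*(p - 1)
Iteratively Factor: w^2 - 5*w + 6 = (w - 2)*(w - 3)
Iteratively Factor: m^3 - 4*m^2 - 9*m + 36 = (m + 3)*(m^2 - 7*m + 12) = (m - 3)*(m + 3)*(m - 4)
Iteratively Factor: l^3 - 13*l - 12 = (l + 1)*(l^2 - l - 12) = (l - 4)*(l + 1)*(l + 3)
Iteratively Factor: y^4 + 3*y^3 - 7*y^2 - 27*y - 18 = (y + 1)*(y^3 + 2*y^2 - 9*y - 18) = (y - 3)*(y + 1)*(y^2 + 5*y + 6) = (y - 3)*(y + 1)*(y + 3)*(y + 2)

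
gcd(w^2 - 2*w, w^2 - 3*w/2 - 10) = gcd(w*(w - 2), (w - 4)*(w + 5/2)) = 1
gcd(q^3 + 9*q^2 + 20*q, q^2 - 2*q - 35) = q + 5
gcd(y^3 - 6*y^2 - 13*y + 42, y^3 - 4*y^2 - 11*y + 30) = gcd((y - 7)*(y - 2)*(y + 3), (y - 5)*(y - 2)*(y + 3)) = y^2 + y - 6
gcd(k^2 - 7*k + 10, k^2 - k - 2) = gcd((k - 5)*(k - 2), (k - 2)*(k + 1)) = k - 2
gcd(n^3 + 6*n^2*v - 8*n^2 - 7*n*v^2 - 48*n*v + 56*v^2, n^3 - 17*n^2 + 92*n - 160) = n - 8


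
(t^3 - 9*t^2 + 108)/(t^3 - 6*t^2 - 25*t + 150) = (t^2 - 3*t - 18)/(t^2 - 25)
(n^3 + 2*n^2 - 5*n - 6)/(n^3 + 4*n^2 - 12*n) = (n^2 + 4*n + 3)/(n*(n + 6))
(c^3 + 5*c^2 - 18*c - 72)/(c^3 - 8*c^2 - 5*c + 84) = (c + 6)/(c - 7)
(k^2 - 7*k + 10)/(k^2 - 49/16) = 16*(k^2 - 7*k + 10)/(16*k^2 - 49)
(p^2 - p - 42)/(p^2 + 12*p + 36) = (p - 7)/(p + 6)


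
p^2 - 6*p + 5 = (p - 5)*(p - 1)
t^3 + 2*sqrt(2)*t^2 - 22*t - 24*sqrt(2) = (t - 3*sqrt(2))*(t + sqrt(2))*(t + 4*sqrt(2))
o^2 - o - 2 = (o - 2)*(o + 1)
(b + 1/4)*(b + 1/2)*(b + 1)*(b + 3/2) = b^4 + 13*b^3/4 + 7*b^2/2 + 23*b/16 + 3/16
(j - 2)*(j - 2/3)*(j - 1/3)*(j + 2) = j^4 - j^3 - 34*j^2/9 + 4*j - 8/9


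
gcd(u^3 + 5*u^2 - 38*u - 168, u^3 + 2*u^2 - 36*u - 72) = u - 6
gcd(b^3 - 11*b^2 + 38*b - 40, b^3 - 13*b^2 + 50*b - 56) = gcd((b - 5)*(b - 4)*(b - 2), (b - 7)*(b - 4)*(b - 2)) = b^2 - 6*b + 8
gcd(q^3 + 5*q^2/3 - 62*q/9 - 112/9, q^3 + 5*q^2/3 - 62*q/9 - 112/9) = q^3 + 5*q^2/3 - 62*q/9 - 112/9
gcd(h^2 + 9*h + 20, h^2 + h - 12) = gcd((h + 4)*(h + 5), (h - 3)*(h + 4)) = h + 4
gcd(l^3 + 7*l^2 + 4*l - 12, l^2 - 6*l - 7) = 1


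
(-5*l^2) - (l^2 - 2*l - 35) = -6*l^2 + 2*l + 35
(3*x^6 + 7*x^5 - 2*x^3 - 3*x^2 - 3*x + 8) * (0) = 0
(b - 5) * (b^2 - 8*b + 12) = b^3 - 13*b^2 + 52*b - 60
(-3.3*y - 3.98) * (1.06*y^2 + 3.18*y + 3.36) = -3.498*y^3 - 14.7128*y^2 - 23.7444*y - 13.3728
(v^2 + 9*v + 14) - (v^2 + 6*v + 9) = 3*v + 5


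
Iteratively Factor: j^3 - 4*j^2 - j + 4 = (j - 4)*(j^2 - 1) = (j - 4)*(j - 1)*(j + 1)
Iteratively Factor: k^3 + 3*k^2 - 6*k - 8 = (k - 2)*(k^2 + 5*k + 4) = (k - 2)*(k + 4)*(k + 1)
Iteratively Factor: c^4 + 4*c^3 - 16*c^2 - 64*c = (c + 4)*(c^3 - 16*c) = (c + 4)^2*(c^2 - 4*c) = (c - 4)*(c + 4)^2*(c)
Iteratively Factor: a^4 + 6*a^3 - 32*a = (a - 2)*(a^3 + 8*a^2 + 16*a) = a*(a - 2)*(a^2 + 8*a + 16) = a*(a - 2)*(a + 4)*(a + 4)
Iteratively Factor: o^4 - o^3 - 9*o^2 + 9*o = (o - 3)*(o^3 + 2*o^2 - 3*o) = (o - 3)*(o - 1)*(o^2 + 3*o) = (o - 3)*(o - 1)*(o + 3)*(o)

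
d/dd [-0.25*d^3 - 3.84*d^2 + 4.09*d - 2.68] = -0.75*d^2 - 7.68*d + 4.09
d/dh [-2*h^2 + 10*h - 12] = 10 - 4*h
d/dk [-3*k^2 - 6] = -6*k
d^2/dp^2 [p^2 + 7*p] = 2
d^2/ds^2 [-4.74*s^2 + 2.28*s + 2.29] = -9.48000000000000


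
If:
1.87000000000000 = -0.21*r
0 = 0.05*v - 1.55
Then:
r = -8.90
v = 31.00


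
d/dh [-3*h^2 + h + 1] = 1 - 6*h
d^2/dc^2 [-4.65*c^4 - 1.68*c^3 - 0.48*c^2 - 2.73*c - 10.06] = -55.8*c^2 - 10.08*c - 0.96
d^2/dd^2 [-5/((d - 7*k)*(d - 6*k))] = 10*(-(d - 7*k)^2 - (d - 7*k)*(d - 6*k) - (d - 6*k)^2)/((d - 7*k)^3*(d - 6*k)^3)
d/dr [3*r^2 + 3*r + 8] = 6*r + 3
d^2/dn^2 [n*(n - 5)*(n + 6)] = 6*n + 2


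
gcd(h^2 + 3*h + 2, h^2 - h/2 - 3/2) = h + 1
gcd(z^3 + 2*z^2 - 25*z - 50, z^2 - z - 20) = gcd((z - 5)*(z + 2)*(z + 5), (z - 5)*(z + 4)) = z - 5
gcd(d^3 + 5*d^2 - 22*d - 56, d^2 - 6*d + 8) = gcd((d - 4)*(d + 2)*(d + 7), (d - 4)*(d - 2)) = d - 4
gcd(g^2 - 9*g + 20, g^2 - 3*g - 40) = 1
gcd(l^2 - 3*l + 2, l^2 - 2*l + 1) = l - 1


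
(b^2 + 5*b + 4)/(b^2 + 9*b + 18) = (b^2 + 5*b + 4)/(b^2 + 9*b + 18)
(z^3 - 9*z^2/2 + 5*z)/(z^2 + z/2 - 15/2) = z*(z - 2)/(z + 3)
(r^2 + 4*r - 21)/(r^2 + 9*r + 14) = (r - 3)/(r + 2)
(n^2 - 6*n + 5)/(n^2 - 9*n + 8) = (n - 5)/(n - 8)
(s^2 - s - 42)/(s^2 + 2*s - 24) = (s - 7)/(s - 4)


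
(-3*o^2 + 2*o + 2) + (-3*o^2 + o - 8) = -6*o^2 + 3*o - 6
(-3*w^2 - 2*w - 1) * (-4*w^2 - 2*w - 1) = 12*w^4 + 14*w^3 + 11*w^2 + 4*w + 1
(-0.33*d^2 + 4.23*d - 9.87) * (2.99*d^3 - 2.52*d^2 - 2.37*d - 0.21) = -0.9867*d^5 + 13.4793*d^4 - 39.3888*d^3 + 14.9166*d^2 + 22.5036*d + 2.0727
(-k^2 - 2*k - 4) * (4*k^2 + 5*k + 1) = -4*k^4 - 13*k^3 - 27*k^2 - 22*k - 4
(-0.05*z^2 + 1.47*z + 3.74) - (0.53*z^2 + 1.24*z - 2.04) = -0.58*z^2 + 0.23*z + 5.78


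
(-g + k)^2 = g^2 - 2*g*k + k^2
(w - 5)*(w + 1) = w^2 - 4*w - 5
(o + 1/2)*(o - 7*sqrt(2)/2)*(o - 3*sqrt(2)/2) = o^3 - 5*sqrt(2)*o^2 + o^2/2 - 5*sqrt(2)*o/2 + 21*o/2 + 21/4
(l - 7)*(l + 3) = l^2 - 4*l - 21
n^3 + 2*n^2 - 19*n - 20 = (n - 4)*(n + 1)*(n + 5)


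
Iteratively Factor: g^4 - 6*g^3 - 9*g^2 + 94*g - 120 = (g - 2)*(g^3 - 4*g^2 - 17*g + 60) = (g - 3)*(g - 2)*(g^2 - g - 20) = (g - 5)*(g - 3)*(g - 2)*(g + 4)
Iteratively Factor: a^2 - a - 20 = (a - 5)*(a + 4)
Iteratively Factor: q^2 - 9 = (q + 3)*(q - 3)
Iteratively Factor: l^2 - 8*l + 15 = (l - 3)*(l - 5)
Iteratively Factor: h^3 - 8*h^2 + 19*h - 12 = (h - 1)*(h^2 - 7*h + 12) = (h - 3)*(h - 1)*(h - 4)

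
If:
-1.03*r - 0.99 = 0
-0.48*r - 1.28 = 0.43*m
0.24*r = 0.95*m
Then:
No Solution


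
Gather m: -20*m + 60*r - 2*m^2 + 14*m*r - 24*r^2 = -2*m^2 + m*(14*r - 20) - 24*r^2 + 60*r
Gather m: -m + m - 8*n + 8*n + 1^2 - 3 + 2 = 0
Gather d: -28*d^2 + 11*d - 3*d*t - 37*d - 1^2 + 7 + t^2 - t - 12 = -28*d^2 + d*(-3*t - 26) + t^2 - t - 6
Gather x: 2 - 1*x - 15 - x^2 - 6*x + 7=-x^2 - 7*x - 6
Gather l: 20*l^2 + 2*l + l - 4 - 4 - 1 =20*l^2 + 3*l - 9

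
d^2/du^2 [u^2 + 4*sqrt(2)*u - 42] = 2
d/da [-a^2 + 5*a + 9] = 5 - 2*a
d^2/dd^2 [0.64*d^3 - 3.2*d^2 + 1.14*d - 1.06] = 3.84*d - 6.4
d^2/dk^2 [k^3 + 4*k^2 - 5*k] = 6*k + 8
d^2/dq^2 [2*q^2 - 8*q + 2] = 4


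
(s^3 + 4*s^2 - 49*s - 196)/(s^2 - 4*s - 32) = (s^2 - 49)/(s - 8)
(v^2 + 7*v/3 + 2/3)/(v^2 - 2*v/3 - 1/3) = (v + 2)/(v - 1)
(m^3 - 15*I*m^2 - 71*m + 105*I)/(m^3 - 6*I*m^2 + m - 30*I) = (m - 7*I)/(m + 2*I)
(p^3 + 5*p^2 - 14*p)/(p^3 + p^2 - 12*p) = (p^2 + 5*p - 14)/(p^2 + p - 12)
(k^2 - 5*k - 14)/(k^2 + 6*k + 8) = (k - 7)/(k + 4)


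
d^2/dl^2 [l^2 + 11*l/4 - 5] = 2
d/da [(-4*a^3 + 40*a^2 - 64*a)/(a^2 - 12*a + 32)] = 4*(-a^2 + 8*a - 8)/(a^2 - 8*a + 16)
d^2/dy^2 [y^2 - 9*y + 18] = 2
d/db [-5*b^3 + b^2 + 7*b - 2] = -15*b^2 + 2*b + 7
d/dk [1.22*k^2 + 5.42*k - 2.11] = 2.44*k + 5.42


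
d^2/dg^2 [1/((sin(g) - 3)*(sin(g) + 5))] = (-4*sin(g)^4 - 6*sin(g)^3 - 58*sin(g)^2 - 18*sin(g) + 38)/((sin(g) - 3)^3*(sin(g) + 5)^3)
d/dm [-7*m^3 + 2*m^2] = m*(4 - 21*m)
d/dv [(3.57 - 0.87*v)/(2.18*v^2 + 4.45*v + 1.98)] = (1.8966*v^2 - 15.5652*v - 17.6091)/(4.7524*v^4 + 19.402*v^3 + 28.4353*v^2 + 17.622*v + 3.9204)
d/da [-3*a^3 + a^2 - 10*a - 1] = -9*a^2 + 2*a - 10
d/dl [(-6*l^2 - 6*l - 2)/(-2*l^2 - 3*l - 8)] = 2*(3*l^2 + 44*l + 21)/(4*l^4 + 12*l^3 + 41*l^2 + 48*l + 64)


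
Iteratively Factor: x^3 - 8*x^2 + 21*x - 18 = (x - 3)*(x^2 - 5*x + 6) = (x - 3)^2*(x - 2)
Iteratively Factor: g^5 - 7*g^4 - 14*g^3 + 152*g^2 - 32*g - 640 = (g + 4)*(g^4 - 11*g^3 + 30*g^2 + 32*g - 160) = (g - 5)*(g + 4)*(g^3 - 6*g^2 + 32) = (g - 5)*(g - 4)*(g + 4)*(g^2 - 2*g - 8) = (g - 5)*(g - 4)*(g + 2)*(g + 4)*(g - 4)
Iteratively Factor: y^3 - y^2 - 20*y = (y + 4)*(y^2 - 5*y) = (y - 5)*(y + 4)*(y)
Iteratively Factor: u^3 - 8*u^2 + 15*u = (u - 3)*(u^2 - 5*u) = (u - 5)*(u - 3)*(u)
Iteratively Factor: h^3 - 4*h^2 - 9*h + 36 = (h - 4)*(h^2 - 9) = (h - 4)*(h + 3)*(h - 3)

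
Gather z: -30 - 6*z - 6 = -6*z - 36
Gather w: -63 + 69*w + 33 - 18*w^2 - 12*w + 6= -18*w^2 + 57*w - 24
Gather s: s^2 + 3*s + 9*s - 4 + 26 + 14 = s^2 + 12*s + 36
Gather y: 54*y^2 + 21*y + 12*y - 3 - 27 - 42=54*y^2 + 33*y - 72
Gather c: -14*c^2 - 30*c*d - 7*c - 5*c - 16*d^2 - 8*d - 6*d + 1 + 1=-14*c^2 + c*(-30*d - 12) - 16*d^2 - 14*d + 2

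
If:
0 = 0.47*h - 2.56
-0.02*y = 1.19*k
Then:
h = 5.45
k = -0.0168067226890756*y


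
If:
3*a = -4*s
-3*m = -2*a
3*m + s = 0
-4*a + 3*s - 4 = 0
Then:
No Solution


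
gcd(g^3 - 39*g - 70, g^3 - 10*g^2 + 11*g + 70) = g^2 - 5*g - 14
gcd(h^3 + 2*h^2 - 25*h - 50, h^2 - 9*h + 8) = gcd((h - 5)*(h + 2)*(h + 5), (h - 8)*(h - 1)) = 1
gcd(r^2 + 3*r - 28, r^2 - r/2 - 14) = r - 4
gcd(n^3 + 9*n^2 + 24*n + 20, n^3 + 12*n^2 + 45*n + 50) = n^2 + 7*n + 10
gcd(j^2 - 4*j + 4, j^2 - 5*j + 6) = j - 2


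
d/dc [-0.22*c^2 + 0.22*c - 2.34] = 0.22 - 0.44*c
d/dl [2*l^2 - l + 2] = 4*l - 1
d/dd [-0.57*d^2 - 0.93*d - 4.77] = -1.14*d - 0.93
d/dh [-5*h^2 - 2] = -10*h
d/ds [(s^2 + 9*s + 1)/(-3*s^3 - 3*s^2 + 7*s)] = (3*s^4 + 54*s^3 + 43*s^2 + 6*s - 7)/(s^2*(9*s^4 + 18*s^3 - 33*s^2 - 42*s + 49))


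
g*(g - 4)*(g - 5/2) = g^3 - 13*g^2/2 + 10*g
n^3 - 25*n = n*(n - 5)*(n + 5)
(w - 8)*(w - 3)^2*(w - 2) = w^4 - 16*w^3 + 85*w^2 - 186*w + 144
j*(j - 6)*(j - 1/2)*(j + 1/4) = j^4 - 25*j^3/4 + 11*j^2/8 + 3*j/4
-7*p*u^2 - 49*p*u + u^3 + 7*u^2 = u*(-7*p + u)*(u + 7)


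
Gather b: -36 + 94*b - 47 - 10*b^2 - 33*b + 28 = -10*b^2 + 61*b - 55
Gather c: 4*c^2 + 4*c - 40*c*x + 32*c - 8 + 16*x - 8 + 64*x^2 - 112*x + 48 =4*c^2 + c*(36 - 40*x) + 64*x^2 - 96*x + 32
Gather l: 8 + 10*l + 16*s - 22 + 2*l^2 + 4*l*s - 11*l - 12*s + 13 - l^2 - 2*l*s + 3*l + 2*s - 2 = l^2 + l*(2*s + 2) + 6*s - 3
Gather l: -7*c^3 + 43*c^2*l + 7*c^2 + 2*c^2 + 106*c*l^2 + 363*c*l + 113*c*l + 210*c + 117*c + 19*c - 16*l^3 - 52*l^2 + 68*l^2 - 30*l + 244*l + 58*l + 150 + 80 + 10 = -7*c^3 + 9*c^2 + 346*c - 16*l^3 + l^2*(106*c + 16) + l*(43*c^2 + 476*c + 272) + 240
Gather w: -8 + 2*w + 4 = 2*w - 4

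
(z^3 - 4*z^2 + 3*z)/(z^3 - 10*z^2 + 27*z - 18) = z/(z - 6)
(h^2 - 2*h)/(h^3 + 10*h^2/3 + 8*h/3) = 3*(h - 2)/(3*h^2 + 10*h + 8)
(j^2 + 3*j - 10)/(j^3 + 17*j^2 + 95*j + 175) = (j - 2)/(j^2 + 12*j + 35)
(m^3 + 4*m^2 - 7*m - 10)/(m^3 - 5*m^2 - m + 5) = (m^2 + 3*m - 10)/(m^2 - 6*m + 5)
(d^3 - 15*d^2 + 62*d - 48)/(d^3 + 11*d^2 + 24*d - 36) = (d^2 - 14*d + 48)/(d^2 + 12*d + 36)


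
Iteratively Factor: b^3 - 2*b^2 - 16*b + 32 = (b + 4)*(b^2 - 6*b + 8) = (b - 4)*(b + 4)*(b - 2)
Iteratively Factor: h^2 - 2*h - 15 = (h + 3)*(h - 5)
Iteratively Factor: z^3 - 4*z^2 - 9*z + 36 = (z + 3)*(z^2 - 7*z + 12) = (z - 3)*(z + 3)*(z - 4)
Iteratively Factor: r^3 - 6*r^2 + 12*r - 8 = (r - 2)*(r^2 - 4*r + 4) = (r - 2)^2*(r - 2)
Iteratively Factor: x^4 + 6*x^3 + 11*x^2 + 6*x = (x)*(x^3 + 6*x^2 + 11*x + 6) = x*(x + 3)*(x^2 + 3*x + 2) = x*(x + 1)*(x + 3)*(x + 2)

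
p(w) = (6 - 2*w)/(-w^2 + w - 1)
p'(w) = (6 - 2*w)*(2*w - 1)/(-w^2 + w - 1)^2 - 2/(-w^2 + w - 1) = 2*(w^2 - w - (w - 3)*(2*w - 1) + 1)/(w^2 - w + 1)^2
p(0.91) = -4.55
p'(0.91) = 6.24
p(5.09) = 0.19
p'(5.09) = 0.01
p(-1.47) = -1.93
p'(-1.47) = -1.21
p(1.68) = -1.23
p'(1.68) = 2.29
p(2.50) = -0.21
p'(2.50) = 0.60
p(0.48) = -6.72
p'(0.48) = 2.31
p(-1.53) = -1.86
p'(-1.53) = -1.14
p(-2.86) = -0.97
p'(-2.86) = -0.38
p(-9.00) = -0.26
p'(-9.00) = -0.03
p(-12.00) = -0.19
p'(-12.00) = -0.02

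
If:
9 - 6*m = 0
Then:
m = 3/2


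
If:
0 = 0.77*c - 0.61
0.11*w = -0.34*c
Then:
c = 0.79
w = -2.45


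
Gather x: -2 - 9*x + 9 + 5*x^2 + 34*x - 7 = 5*x^2 + 25*x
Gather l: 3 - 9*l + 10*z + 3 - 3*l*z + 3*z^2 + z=l*(-3*z - 9) + 3*z^2 + 11*z + 6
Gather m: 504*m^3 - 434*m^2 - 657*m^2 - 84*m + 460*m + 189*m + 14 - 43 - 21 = 504*m^3 - 1091*m^2 + 565*m - 50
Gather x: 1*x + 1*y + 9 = x + y + 9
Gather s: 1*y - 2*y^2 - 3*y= -2*y^2 - 2*y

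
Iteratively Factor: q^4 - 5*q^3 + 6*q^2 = (q - 2)*(q^3 - 3*q^2) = (q - 3)*(q - 2)*(q^2) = q*(q - 3)*(q - 2)*(q)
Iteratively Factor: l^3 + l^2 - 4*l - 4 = (l + 1)*(l^2 - 4) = (l + 1)*(l + 2)*(l - 2)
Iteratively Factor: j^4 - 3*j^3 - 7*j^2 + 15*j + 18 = (j - 3)*(j^3 - 7*j - 6) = (j - 3)*(j + 2)*(j^2 - 2*j - 3) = (j - 3)*(j + 1)*(j + 2)*(j - 3)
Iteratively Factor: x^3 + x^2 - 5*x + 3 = (x + 3)*(x^2 - 2*x + 1) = (x - 1)*(x + 3)*(x - 1)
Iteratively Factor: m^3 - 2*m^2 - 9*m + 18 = (m - 3)*(m^2 + m - 6) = (m - 3)*(m - 2)*(m + 3)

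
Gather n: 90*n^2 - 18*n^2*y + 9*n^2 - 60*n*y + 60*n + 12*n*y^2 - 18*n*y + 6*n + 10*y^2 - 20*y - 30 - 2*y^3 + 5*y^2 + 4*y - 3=n^2*(99 - 18*y) + n*(12*y^2 - 78*y + 66) - 2*y^3 + 15*y^2 - 16*y - 33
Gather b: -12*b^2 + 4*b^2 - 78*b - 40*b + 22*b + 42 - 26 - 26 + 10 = -8*b^2 - 96*b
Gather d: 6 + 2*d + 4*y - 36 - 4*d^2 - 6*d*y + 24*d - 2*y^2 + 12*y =-4*d^2 + d*(26 - 6*y) - 2*y^2 + 16*y - 30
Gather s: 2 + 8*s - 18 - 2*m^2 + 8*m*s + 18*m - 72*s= -2*m^2 + 18*m + s*(8*m - 64) - 16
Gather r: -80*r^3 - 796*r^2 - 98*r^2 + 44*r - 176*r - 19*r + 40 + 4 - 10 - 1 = -80*r^3 - 894*r^2 - 151*r + 33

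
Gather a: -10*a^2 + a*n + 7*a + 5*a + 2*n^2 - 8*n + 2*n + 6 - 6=-10*a^2 + a*(n + 12) + 2*n^2 - 6*n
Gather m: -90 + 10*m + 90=10*m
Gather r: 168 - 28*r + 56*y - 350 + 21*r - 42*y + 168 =-7*r + 14*y - 14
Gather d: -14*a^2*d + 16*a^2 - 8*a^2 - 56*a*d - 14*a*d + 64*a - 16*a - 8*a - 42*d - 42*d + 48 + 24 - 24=8*a^2 + 40*a + d*(-14*a^2 - 70*a - 84) + 48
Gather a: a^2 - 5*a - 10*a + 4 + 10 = a^2 - 15*a + 14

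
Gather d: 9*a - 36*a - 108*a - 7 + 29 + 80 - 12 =90 - 135*a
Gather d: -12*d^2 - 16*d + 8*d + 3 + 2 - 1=-12*d^2 - 8*d + 4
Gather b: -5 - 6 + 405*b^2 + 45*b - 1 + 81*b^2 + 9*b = 486*b^2 + 54*b - 12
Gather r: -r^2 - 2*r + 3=-r^2 - 2*r + 3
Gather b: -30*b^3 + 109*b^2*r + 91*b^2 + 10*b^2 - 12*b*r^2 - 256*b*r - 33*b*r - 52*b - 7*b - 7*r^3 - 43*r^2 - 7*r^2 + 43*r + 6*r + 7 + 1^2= -30*b^3 + b^2*(109*r + 101) + b*(-12*r^2 - 289*r - 59) - 7*r^3 - 50*r^2 + 49*r + 8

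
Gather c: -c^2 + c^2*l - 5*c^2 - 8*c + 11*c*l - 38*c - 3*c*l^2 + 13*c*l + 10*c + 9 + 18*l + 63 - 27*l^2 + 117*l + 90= c^2*(l - 6) + c*(-3*l^2 + 24*l - 36) - 27*l^2 + 135*l + 162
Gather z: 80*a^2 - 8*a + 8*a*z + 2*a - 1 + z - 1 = 80*a^2 - 6*a + z*(8*a + 1) - 2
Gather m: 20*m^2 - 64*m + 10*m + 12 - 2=20*m^2 - 54*m + 10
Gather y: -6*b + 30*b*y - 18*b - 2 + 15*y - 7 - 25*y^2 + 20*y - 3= -24*b - 25*y^2 + y*(30*b + 35) - 12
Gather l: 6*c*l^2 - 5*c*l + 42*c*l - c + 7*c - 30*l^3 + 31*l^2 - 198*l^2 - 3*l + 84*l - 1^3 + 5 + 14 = 6*c - 30*l^3 + l^2*(6*c - 167) + l*(37*c + 81) + 18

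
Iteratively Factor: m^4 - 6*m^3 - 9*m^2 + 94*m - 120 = (m - 5)*(m^3 - m^2 - 14*m + 24) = (m - 5)*(m - 2)*(m^2 + m - 12) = (m - 5)*(m - 2)*(m + 4)*(m - 3)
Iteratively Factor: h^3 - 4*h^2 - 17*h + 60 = (h - 5)*(h^2 + h - 12) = (h - 5)*(h + 4)*(h - 3)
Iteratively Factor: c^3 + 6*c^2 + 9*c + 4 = (c + 1)*(c^2 + 5*c + 4) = (c + 1)^2*(c + 4)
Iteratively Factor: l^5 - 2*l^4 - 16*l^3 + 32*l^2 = (l)*(l^4 - 2*l^3 - 16*l^2 + 32*l) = l*(l - 4)*(l^3 + 2*l^2 - 8*l) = l*(l - 4)*(l + 4)*(l^2 - 2*l) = l*(l - 4)*(l - 2)*(l + 4)*(l)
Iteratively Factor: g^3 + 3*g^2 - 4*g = (g)*(g^2 + 3*g - 4) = g*(g - 1)*(g + 4)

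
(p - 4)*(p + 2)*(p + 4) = p^3 + 2*p^2 - 16*p - 32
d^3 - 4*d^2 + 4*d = d*(d - 2)^2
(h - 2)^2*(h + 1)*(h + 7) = h^4 + 4*h^3 - 21*h^2 + 4*h + 28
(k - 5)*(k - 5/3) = k^2 - 20*k/3 + 25/3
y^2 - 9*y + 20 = (y - 5)*(y - 4)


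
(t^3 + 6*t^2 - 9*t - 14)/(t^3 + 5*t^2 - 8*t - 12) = (t + 7)/(t + 6)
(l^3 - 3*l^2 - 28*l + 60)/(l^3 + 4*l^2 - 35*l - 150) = (l - 2)/(l + 5)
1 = 1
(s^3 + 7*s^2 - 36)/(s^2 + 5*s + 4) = (s^3 + 7*s^2 - 36)/(s^2 + 5*s + 4)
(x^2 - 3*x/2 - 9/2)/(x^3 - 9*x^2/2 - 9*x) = (x - 3)/(x*(x - 6))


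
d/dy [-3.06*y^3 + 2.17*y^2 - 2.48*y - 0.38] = -9.18*y^2 + 4.34*y - 2.48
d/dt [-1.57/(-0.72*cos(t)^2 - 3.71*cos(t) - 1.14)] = (2.2608*cos(t) + 5.8247)*sin(t)/(0.72*cos(t)^2 + 3.71*cos(t) + 1.14)^2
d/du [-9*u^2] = -18*u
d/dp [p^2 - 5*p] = 2*p - 5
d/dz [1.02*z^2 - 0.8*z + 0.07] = 2.04*z - 0.8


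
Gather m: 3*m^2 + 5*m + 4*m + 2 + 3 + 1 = 3*m^2 + 9*m + 6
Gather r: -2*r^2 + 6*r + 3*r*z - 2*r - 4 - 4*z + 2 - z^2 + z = -2*r^2 + r*(3*z + 4) - z^2 - 3*z - 2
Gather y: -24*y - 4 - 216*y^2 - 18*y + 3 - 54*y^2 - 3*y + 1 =-270*y^2 - 45*y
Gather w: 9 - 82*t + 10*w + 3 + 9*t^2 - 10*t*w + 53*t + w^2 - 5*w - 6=9*t^2 - 29*t + w^2 + w*(5 - 10*t) + 6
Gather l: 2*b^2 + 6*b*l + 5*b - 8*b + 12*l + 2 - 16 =2*b^2 - 3*b + l*(6*b + 12) - 14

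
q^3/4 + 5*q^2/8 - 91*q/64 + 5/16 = (q/4 + 1)*(q - 5/4)*(q - 1/4)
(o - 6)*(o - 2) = o^2 - 8*o + 12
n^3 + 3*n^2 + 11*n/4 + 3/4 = (n + 1/2)*(n + 1)*(n + 3/2)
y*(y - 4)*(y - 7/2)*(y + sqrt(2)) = y^4 - 15*y^3/2 + sqrt(2)*y^3 - 15*sqrt(2)*y^2/2 + 14*y^2 + 14*sqrt(2)*y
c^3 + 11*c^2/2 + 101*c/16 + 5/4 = (c + 1/4)*(c + 5/4)*(c + 4)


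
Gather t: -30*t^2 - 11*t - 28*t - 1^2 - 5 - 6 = -30*t^2 - 39*t - 12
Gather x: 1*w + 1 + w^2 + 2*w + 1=w^2 + 3*w + 2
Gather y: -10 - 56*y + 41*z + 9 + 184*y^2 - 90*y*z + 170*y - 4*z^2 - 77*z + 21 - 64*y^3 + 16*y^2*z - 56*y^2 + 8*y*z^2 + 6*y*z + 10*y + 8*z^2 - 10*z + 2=-64*y^3 + y^2*(16*z + 128) + y*(8*z^2 - 84*z + 124) + 4*z^2 - 46*z + 22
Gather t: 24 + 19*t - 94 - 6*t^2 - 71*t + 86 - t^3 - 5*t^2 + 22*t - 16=-t^3 - 11*t^2 - 30*t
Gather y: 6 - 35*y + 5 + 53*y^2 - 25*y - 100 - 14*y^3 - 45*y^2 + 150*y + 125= -14*y^3 + 8*y^2 + 90*y + 36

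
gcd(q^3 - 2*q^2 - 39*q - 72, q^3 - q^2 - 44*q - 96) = q^2 - 5*q - 24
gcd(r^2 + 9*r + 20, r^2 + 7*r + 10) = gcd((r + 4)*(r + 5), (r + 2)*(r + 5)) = r + 5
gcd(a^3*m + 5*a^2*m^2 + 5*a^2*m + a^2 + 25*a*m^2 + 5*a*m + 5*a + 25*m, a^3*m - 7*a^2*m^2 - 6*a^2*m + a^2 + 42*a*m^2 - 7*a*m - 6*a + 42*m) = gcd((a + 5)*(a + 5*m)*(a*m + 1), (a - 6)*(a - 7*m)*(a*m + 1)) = a*m + 1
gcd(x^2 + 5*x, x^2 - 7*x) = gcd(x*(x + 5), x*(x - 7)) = x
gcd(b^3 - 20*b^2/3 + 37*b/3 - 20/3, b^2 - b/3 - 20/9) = b - 5/3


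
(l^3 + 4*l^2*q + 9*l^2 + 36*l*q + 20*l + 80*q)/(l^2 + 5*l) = l + 4*q + 4 + 16*q/l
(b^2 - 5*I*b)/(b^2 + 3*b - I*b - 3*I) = b*(b - 5*I)/(b^2 + b*(3 - I) - 3*I)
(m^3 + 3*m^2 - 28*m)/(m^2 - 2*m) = (m^2 + 3*m - 28)/(m - 2)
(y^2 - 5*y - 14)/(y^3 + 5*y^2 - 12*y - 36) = (y - 7)/(y^2 + 3*y - 18)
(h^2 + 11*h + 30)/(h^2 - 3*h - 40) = (h + 6)/(h - 8)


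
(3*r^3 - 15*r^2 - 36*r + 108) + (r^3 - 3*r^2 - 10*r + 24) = 4*r^3 - 18*r^2 - 46*r + 132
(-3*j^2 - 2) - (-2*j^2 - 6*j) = -j^2 + 6*j - 2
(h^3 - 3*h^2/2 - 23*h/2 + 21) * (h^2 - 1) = h^5 - 3*h^4/2 - 25*h^3/2 + 45*h^2/2 + 23*h/2 - 21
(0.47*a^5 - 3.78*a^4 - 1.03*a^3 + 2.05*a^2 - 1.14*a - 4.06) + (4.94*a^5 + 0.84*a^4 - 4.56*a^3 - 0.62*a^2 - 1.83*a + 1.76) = 5.41*a^5 - 2.94*a^4 - 5.59*a^3 + 1.43*a^2 - 2.97*a - 2.3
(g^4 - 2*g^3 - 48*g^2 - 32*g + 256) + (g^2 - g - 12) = g^4 - 2*g^3 - 47*g^2 - 33*g + 244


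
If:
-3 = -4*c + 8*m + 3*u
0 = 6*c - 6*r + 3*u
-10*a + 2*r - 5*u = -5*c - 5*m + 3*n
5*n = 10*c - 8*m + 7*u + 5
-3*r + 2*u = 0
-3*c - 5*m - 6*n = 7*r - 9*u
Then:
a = 1881/4745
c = -309/1898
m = -171/1898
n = -521/949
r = -618/949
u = -927/949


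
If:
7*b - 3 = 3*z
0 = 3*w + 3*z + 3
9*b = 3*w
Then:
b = 0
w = 0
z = -1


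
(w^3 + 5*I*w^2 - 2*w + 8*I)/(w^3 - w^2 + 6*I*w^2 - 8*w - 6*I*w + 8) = (w - I)/(w - 1)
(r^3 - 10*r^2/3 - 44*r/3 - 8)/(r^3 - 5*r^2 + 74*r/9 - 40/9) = 3*(3*r^3 - 10*r^2 - 44*r - 24)/(9*r^3 - 45*r^2 + 74*r - 40)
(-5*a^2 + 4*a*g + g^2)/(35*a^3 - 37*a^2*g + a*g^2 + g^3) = (-5*a - g)/(35*a^2 - 2*a*g - g^2)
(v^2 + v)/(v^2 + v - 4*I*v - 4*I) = v/(v - 4*I)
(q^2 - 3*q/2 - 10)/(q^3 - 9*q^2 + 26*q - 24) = (q + 5/2)/(q^2 - 5*q + 6)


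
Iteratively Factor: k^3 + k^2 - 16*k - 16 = (k + 4)*(k^2 - 3*k - 4) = (k + 1)*(k + 4)*(k - 4)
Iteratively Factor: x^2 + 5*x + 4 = (x + 4)*(x + 1)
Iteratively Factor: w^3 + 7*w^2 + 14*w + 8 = (w + 2)*(w^2 + 5*w + 4) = (w + 1)*(w + 2)*(w + 4)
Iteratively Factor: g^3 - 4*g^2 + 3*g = (g)*(g^2 - 4*g + 3) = g*(g - 1)*(g - 3)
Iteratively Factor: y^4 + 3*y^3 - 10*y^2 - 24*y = (y - 3)*(y^3 + 6*y^2 + 8*y) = (y - 3)*(y + 4)*(y^2 + 2*y) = (y - 3)*(y + 2)*(y + 4)*(y)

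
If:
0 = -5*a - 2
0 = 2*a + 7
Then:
No Solution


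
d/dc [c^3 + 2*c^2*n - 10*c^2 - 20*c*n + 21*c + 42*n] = 3*c^2 + 4*c*n - 20*c - 20*n + 21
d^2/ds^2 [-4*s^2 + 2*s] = -8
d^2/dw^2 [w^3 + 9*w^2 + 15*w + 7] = 6*w + 18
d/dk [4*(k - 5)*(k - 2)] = 8*k - 28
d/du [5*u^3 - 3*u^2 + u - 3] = 15*u^2 - 6*u + 1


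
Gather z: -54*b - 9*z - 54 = -54*b - 9*z - 54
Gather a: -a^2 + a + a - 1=-a^2 + 2*a - 1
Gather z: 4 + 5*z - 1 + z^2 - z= z^2 + 4*z + 3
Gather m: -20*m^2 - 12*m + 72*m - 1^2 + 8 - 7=-20*m^2 + 60*m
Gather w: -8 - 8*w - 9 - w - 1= -9*w - 18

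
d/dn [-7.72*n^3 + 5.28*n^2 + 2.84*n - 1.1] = -23.16*n^2 + 10.56*n + 2.84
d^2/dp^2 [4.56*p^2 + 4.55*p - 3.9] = 9.12000000000000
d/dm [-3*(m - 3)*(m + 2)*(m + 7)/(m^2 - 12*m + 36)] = 3*(-m^3 + 18*m^2 + 59*m - 162)/(m^3 - 18*m^2 + 108*m - 216)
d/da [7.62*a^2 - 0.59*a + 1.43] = 15.24*a - 0.59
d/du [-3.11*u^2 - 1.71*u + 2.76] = -6.22*u - 1.71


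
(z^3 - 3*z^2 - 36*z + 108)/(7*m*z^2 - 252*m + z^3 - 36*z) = (z - 3)/(7*m + z)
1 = 1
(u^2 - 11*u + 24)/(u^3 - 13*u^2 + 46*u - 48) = 1/(u - 2)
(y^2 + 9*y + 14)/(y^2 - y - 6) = (y + 7)/(y - 3)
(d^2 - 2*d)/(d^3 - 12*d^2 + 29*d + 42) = d*(d - 2)/(d^3 - 12*d^2 + 29*d + 42)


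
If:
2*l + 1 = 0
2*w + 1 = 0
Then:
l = -1/2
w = -1/2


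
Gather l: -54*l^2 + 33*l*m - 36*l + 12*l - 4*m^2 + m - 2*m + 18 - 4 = -54*l^2 + l*(33*m - 24) - 4*m^2 - m + 14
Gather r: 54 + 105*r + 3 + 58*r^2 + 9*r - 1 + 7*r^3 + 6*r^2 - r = 7*r^3 + 64*r^2 + 113*r + 56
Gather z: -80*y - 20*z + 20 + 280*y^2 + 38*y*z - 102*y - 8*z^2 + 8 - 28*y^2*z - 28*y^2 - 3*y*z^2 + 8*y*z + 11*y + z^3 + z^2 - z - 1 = 252*y^2 - 171*y + z^3 + z^2*(-3*y - 7) + z*(-28*y^2 + 46*y - 21) + 27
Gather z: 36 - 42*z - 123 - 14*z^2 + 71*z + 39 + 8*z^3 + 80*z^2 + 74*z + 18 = 8*z^3 + 66*z^2 + 103*z - 30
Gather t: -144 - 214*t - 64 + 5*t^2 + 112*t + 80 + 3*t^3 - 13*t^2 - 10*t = 3*t^3 - 8*t^2 - 112*t - 128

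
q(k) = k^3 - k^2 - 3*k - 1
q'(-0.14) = -2.66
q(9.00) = 620.00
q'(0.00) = -3.00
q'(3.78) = 32.31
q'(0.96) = -2.16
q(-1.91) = -5.89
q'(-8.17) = 213.59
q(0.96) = -3.92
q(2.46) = 0.46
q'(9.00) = 222.00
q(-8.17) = -588.58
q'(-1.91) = 11.76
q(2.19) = -1.86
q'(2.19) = 7.01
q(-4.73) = -115.01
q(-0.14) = -0.60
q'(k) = 3*k^2 - 2*k - 3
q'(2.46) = 10.23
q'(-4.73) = 73.58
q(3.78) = 27.38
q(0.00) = -1.00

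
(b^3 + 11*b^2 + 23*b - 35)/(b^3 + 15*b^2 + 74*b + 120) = (b^2 + 6*b - 7)/(b^2 + 10*b + 24)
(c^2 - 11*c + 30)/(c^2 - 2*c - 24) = (c - 5)/(c + 4)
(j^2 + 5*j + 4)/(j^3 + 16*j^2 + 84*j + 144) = (j + 1)/(j^2 + 12*j + 36)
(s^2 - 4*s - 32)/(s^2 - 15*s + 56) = (s + 4)/(s - 7)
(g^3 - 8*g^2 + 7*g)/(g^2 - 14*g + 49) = g*(g - 1)/(g - 7)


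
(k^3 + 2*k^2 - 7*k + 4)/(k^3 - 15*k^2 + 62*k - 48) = (k^2 + 3*k - 4)/(k^2 - 14*k + 48)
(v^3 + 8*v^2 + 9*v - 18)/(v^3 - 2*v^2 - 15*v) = (v^2 + 5*v - 6)/(v*(v - 5))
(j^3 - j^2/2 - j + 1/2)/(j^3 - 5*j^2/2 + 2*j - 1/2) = (j + 1)/(j - 1)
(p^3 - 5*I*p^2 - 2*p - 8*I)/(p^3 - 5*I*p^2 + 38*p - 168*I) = (p^2 - I*p + 2)/(p^2 - I*p + 42)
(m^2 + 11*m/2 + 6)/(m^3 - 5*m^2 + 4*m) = (m^2 + 11*m/2 + 6)/(m*(m^2 - 5*m + 4))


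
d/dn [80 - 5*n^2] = -10*n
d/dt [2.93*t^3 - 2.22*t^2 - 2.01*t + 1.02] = 8.79*t^2 - 4.44*t - 2.01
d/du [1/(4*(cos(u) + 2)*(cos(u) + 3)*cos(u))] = (3*sin(u) + 6*sin(u)/cos(u)^2 + 10*tan(u))/(4*(cos(u) + 2)^2*(cos(u) + 3)^2)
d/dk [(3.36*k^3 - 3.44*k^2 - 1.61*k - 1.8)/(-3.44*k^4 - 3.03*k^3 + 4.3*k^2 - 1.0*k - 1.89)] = (11.5584*k^6 - 23.6672*k^5 - 12.5904*k^4 - 41.2446*k^3 - 25.0502*k^2 + 28.4832*k + 1.2429)/(11.8336*k^8 + 20.8464*k^7 - 20.4031*k^6 - 19.178*k^5 + 37.5532*k^4 + 2.8534*k^3 - 15.254*k^2 + 3.78*k + 3.5721)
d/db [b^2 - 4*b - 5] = 2*b - 4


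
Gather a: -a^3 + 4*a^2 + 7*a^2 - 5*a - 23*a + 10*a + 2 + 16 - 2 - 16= -a^3 + 11*a^2 - 18*a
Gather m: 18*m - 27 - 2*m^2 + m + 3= -2*m^2 + 19*m - 24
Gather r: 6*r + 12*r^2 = 12*r^2 + 6*r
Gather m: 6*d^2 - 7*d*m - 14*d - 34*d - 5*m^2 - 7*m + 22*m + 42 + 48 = 6*d^2 - 48*d - 5*m^2 + m*(15 - 7*d) + 90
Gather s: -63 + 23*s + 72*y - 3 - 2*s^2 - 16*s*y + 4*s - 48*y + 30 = -2*s^2 + s*(27 - 16*y) + 24*y - 36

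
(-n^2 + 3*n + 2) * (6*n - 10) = -6*n^3 + 28*n^2 - 18*n - 20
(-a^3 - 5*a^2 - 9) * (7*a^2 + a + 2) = -7*a^5 - 36*a^4 - 7*a^3 - 73*a^2 - 9*a - 18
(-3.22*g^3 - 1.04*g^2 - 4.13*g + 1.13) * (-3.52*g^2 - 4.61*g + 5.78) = 11.3344*g^5 + 18.505*g^4 + 0.720399999999996*g^3 + 9.0505*g^2 - 29.0807*g + 6.5314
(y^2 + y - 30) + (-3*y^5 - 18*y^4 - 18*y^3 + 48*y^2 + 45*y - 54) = -3*y^5 - 18*y^4 - 18*y^3 + 49*y^2 + 46*y - 84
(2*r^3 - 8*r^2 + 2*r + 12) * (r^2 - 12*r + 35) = 2*r^5 - 32*r^4 + 168*r^3 - 292*r^2 - 74*r + 420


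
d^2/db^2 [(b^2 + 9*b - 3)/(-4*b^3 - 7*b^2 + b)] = 2*(-16*b^6 - 432*b^5 - 480*b^4 + 188*b^3 + 405*b^2 - 63*b + 3)/(b^3*(64*b^6 + 336*b^5 + 540*b^4 + 175*b^3 - 135*b^2 + 21*b - 1))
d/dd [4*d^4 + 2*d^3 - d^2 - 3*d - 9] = 16*d^3 + 6*d^2 - 2*d - 3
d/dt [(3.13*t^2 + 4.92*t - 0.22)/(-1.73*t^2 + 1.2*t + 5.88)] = (12.2676*t^2 + 36.0476*t + 29.1936)/(2.9929*t^4 - 4.152*t^3 - 18.9048*t^2 + 14.112*t + 34.5744)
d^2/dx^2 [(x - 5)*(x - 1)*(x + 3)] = 6*x - 6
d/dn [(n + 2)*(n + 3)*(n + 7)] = 3*n^2 + 24*n + 41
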